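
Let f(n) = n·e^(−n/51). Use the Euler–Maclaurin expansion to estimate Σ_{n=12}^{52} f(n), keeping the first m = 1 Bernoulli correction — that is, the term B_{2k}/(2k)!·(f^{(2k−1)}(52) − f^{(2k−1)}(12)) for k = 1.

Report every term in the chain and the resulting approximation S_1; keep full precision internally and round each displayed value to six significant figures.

S_1 ≈ 658.479

Integral: ∫_12^52 x·e^(−x/51) dx = 644.409.
Endpoint term: (f(12) + f(52))/2 = (9.48406 + 18.7583)/2 = 14.1212.
Running total after boundary: 658.530.
Order-1 term: 1/12 · (-0.00707326 − 0.604376) = -0.0509541.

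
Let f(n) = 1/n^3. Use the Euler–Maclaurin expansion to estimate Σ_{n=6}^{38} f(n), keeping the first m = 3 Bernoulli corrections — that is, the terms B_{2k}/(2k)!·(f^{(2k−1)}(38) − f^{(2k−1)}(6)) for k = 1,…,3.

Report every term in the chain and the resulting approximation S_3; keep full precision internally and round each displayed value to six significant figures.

S_3 ≈ 0.0160576

Integral: ∫_6^38 1/x^3 dx = 0.0135426.
Endpoint term: (f(6) + f(38))/2 = (0.00462963 + 1.82242e-05)/2 = 0.00232393.
So far: 0.0158666.
Correction k=1: B_{2}/2! · (f^{(1)}(38) − f^{(1)}(6)) = 1/12 · (-1.43876e-06 − (-0.00231481)) = 0.000192781.
Running total after k=1: 0.0160593.
Correction k=2: B_{4}/4! · (f^{(3)}(38) − f^{(3)}(6)) = −1/720 · (-1.99274e-08 − (-0.00128601)) = -1.78609e-06.
Running total after k=2: 0.0160576.
Correction k=3: B_{6}/6! · (f^{(5)}(38) − f^{(5)}(6)) = 1/30240 · (-5.79605e-10 − (-0.00150034)) = 4.96145e-08.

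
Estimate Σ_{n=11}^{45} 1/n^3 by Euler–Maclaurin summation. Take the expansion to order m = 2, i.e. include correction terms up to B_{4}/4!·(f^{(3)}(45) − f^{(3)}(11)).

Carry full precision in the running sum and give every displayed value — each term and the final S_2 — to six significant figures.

S_2 ≈ 0.00428343

∫_11^45 1/x^3 dx evaluates to 0.00388532.
Boundary: ½(f(11) + f(45)) = ½(0.000751315 + 1.09739e-05) = 0.000381144.
Integral + boundary = 0.00426646.
Correction k=1: B_{2}/2! · (f^{(1)}(45) − f^{(1)}(11)) = 1/12 · (-7.31596e-07 − (-0.000204904)) = 1.70144e-05.
Running total after k=1: 0.00428348.
Correction k=2: B_{4}/4! · (f^{(3)}(45) − f^{(3)}(11)) = −1/720 · (-7.22564e-09 − (-3.38684e-05)) = -4.70295e-08.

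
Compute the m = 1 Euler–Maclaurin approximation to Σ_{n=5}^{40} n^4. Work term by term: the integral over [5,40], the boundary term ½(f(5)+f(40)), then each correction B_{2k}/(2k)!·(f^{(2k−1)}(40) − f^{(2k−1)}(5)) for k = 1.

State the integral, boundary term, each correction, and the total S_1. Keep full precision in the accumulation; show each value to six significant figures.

Integral: ∫_5^40 x^4 dx = 2.04794e+07.
Boundary: ½(f(5) + f(40)) = ½(625.000 + 2.56000e+06) = 1.28031e+06.
Running total after boundary: 2.17597e+07.
Order-1 term: 1/12 · (256000 − 500.000) = 21291.7.

S_1 ≈ 2.17810e+07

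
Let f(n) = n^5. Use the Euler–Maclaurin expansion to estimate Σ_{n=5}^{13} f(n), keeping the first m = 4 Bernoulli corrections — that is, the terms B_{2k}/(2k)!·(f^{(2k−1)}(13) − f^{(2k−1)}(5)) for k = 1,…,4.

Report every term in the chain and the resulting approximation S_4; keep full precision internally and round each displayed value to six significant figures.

The integral term ∫_5^13 x^5 dx = 801864.
½[f(5) + f(13)] = ½[3125.00 + 371293] = 187209.
So far: 989073.
Order-1 term: 1/12 · (142805 − 3125.00) = 11640.0.
After k=1: 1.00071e+06.
Order-2 term: −1/720 · (10140.0 − 1500.00) = -12.0000.
After k=2: 1.00070e+06.
Order-3 term: 1/30240 · (120.000 − 120.000) = 0.00000.
After k=3: 1.00070e+06.
Order-4 term: −1/1209600 · (0.00000 − 0.00000) = 0.00000.

S_4 ≈ 1.00070e+06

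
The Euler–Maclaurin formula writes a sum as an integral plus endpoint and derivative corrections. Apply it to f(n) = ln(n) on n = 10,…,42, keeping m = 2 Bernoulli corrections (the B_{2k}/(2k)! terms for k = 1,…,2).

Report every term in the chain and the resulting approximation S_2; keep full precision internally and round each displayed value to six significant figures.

S_2 ≈ 104.970

Integral: ∫_10^42 ln(x) dx = 101.956.
½[f(10) + f(42)] = ½[2.30259 + 3.73767] = 3.02013.
Integral + boundary = 104.976.
Order-1 term: 1/12 · (0.0238095 − 0.100000) = -0.00634921.
After k=1: 104.970.
Order-2 term: −1/720 · (2.69949e-05 − 0.00200000) = 2.74028e-06.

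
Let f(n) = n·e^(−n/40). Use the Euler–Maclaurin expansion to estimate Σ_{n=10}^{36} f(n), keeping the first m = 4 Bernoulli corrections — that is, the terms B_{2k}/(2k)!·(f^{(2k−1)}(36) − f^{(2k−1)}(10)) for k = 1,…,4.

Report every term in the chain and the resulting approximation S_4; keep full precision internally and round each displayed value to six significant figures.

∫_10^36 x·e^(−x/40) dx evaluates to 321.630.
Boundary: ½(f(10) + f(36)) = ½(7.78801 + 14.6365) = 11.2123.
Integral + boundary = 332.842.
k=1: B_{2}/(2)! × [f^{(1)}(36) − f^{(1)}(10)] = 1/12 × (0.0406570 − 0.584101) = -0.0452870.
After k=1: 332.797.
k=2: B_{4}/(4)! × [f^{(3)}(36) − f^{(3)}(10)] = −1/720 × (0.000533623 − 0.00133856) = 1.11797e-06.
After k=2: 332.797.
k=3: B_{6}/(6)! × [f^{(5)}(36) − f^{(5)}(10)] = 1/30240 × (6.51147e-07 − 1.44504e-06) = -2.62531e-11.
After k=3: 332.797.
k=4: B_{8}/(8)! × [f^{(7)}(36) − f^{(7)}(10)] = −1/1209600 × (6.05487e-10 − 1.28342e-09) = 5.60464e-16.

S_4 ≈ 332.797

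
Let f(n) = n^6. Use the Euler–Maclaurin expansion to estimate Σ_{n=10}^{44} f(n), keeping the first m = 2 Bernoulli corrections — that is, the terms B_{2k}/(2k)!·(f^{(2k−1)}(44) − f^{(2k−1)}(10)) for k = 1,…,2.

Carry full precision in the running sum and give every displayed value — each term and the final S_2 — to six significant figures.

∫_10^44 x^6 dx evaluates to 4.56097e+10.
Endpoint term: (f(10) + f(44))/2 = (1.00000e+06 + 7.25631e+09)/2 = 3.62866e+09.
Integral + boundary = 4.92383e+10.
k=1: B_{2}/(2)! × [f^{(1)}(44) − f^{(1)}(10)] = 1/12 × (9.89497e+08 − 600000) = 8.24081e+07.
Running total after k=1: 4.93208e+10.
k=2: B_{4}/(4)! × [f^{(3)}(44) − f^{(3)}(10)] = −1/720 × (1.02221e+07 − 120000) = -14030.7.

S_2 ≈ 4.93207e+10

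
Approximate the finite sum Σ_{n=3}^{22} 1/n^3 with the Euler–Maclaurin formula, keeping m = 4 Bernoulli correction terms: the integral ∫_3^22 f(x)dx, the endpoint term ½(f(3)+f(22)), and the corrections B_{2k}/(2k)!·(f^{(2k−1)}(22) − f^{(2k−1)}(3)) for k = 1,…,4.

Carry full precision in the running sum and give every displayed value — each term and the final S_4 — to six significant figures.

S_4 ≈ 0.0760692

∫_3^22 1/x^3 dx evaluates to 0.0545225.
Endpoint term: (f(3) + f(22))/2 = (0.0370370 + 9.39144e-05)/2 = 0.0185655.
Running total after boundary: 0.0730880.
k=1: B_{2}/(2)! × [f^{(1)}(22) − f^{(1)}(3)] = 1/12 × (-1.28065e-05 − (-0.0370370)) = 0.00308535.
Partial sum through k=1: 0.0761733.
k=2: B_{4}/(4)! × [f^{(3)}(22) − f^{(3)}(3)] = −1/720 × (-5.29194e-07 − (-0.0823045)) = -0.000114311.
Partial sum through k=2: 0.0760590.
k=3: B_{6}/(6)! × [f^{(5)}(22) − f^{(5)}(3)] = 1/30240 × (-4.59218e-08 − (-0.384088)) = 1.27013e-05.
Partial sum through k=3: 0.0760717.
k=4: B_{8}/(8)! × [f^{(7)}(22) − f^{(7)}(3)] = −1/1209600 × (-6.83135e-09 − (-3.07270)) = -2.54026e-06.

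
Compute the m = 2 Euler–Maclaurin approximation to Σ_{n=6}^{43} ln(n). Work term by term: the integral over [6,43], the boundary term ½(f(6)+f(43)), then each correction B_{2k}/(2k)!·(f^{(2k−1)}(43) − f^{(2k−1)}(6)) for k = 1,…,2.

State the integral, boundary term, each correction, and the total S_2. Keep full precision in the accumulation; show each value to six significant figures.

The integral term ∫_6^43 ln(x) dx = 113.981.
Endpoint term: (f(6) + f(43))/2 = (1.79176 + 3.76120)/2 = 2.77648.
Running total after boundary: 116.758.
Correction k=1: B_{2}/2! · (f^{(1)}(43) − f^{(1)}(6)) = 1/12 · (0.0232558 − 0.166667) = -0.0119509.
Running total after k=1: 116.746.
Correction k=2: B_{4}/4! · (f^{(3)}(43) − f^{(3)}(6)) = −1/720 · (2.51550e-05 − 0.00925926) = 1.28251e-05.

S_2 ≈ 116.746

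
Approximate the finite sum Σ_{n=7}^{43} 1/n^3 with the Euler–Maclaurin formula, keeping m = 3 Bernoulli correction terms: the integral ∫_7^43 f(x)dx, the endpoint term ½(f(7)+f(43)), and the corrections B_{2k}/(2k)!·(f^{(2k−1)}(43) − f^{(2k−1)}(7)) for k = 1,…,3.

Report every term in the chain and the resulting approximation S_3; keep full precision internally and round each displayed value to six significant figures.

Integral: ∫_7^43 1/x^3 dx = 0.00993367.
Boundary: ½(f(7) + f(43)) = ½(0.00291545 + 1.25775e-05) = 0.00146401.
Running total after boundary: 0.0113977.
Order-1 term: 1/12 · (-8.77501e-07 − (-0.00124948)) = 0.000104050.
Running total after k=1: 0.0115017.
Order-2 term: −1/720 · (-9.49162e-09 − (-0.000509992)) = -7.08308e-07.
Running total after k=2: 0.0115010.
Order-3 term: 1/30240 · (-2.15602e-10 − (-0.000437136)) = 1.44555e-08.

S_3 ≈ 0.0115010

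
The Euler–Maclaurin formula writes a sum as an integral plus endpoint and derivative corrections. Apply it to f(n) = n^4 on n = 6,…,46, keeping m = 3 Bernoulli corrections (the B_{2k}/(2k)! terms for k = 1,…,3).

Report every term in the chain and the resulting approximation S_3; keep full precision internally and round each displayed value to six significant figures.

Integral: ∫_6^46 x^4 dx = 4.11910e+07.
½[f(6) + f(46)] = ½[1296.00 + 4.47746e+06] = 2.23938e+06.
So far: 4.34304e+07.
Order-1 term: 1/12 · (389344 − 864.000) = 32373.3.
Running total after k=1: 4.34628e+07.
Order-2 term: −1/720 · (1104.00 − 144.000) = -1.33333.
Running total after k=2: 4.34628e+07.
Order-3 term: 1/30240 · (0.00000 − 0.00000) = 0.00000.

S_3 ≈ 4.34628e+07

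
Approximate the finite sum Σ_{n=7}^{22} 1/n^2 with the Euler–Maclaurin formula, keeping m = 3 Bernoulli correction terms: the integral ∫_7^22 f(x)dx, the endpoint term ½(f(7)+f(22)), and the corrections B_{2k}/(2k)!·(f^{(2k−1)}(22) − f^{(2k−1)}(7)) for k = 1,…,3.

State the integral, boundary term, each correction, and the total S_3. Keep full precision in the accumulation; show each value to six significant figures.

∫_7^22 1/x^2 dx evaluates to 0.0974026.
Boundary: ½(f(7) + f(22)) = ½(0.0204082 + 0.00206612) = 0.0112371.
Integral + boundary = 0.108640.
Correction k=1: B_{2}/2! · (f^{(1)}(22) − f^{(1)}(7)) = 1/12 · (-0.000187829 − (-0.00583090)) = 0.000470256.
Running total after k=1: 0.109110.
Correction k=2: B_{4}/4! · (f^{(3)}(22) − f^{(3)}(7)) = −1/720 · (-4.65691e-06 − (-0.00142798)) = -1.97683e-06.
Running total after k=2: 0.109108.
Correction k=3: B_{6}/6! · (f^{(5)}(22) − f^{(5)}(7)) = 1/30240 · (-2.88651e-07 − (-0.000874271)) = 2.89015e-08.

S_3 ≈ 0.109108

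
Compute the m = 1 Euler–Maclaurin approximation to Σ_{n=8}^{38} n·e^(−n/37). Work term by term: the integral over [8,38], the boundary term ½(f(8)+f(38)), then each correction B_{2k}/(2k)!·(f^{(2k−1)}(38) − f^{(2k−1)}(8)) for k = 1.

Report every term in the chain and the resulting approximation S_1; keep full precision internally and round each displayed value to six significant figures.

Integral: ∫_8^38 x·e^(−x/37) dx = 347.615.
Boundary: ½(f(8) + f(38)) = ½(6.44449 + 13.6067) = 10.0256.
Running total after boundary: 357.641.
Correction k=1: B_{2}/2! · (f^{(1)}(38) − f^{(1)}(8)) = 1/12 · (-0.00967757 − 0.631386) = -0.0534219.

S_1 ≈ 357.587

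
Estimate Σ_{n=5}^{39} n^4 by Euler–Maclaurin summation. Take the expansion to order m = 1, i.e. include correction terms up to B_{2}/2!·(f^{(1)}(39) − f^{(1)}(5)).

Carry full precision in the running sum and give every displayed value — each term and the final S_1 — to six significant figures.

Integral: ∫_5^39 x^4 dx = 1.80442e+07.
Endpoint term: (f(5) + f(39))/2 = (625.000 + 2.31344e+06)/2 = 1.15703e+06.
Integral + boundary = 1.92012e+07.
Correction k=1: B_{2}/2! · (f^{(1)}(39) − f^{(1)}(5)) = 1/12 · (237276 − 500.000) = 19731.3.

S_1 ≈ 1.92210e+07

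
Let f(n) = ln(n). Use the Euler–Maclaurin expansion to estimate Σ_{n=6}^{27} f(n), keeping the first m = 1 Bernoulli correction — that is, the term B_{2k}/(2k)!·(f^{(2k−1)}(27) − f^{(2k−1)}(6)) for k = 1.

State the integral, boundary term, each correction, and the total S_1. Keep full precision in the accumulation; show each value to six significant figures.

S_1 ≈ 59.7700

∫_6^27 ln(x) dx evaluates to 57.2370.
Endpoint term: (f(6) + f(27))/2 = (1.79176 + 3.29584)/2 = 2.54380.
Running total after boundary: 59.7808.
Order-1 term: 1/12 · (0.0370370 − 0.166667) = -0.0108025.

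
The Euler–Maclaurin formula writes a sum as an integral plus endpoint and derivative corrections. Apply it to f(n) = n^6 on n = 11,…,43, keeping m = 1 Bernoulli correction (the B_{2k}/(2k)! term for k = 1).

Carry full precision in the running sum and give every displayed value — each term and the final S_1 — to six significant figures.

Integral: ∫_11^43 x^6 dx = 3.88284e+10.
Endpoint term: (f(11) + f(43))/2 = (1.77156e+06 + 6.32136e+09)/2 = 3.16157e+09.
Running total after boundary: 4.19900e+10.
k=1: B_{2}/(2)! × [f^{(1)}(43) − f^{(1)}(11)] = 1/12 × (8.82051e+08 − 966306) = 7.34237e+07.

S_1 ≈ 4.20634e+10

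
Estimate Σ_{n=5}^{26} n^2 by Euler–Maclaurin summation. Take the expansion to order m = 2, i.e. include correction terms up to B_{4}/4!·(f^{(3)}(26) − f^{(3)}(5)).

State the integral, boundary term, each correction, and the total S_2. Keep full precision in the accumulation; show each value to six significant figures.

∫_5^26 x^2 dx evaluates to 5817.00.
Boundary: ½(f(5) + f(26)) = ½(25.0000 + 676.000) = 350.500.
So far: 6167.50.
Correction k=1: B_{2}/2! · (f^{(1)}(26) − f^{(1)}(5)) = 1/12 · (52.0000 − 10.0000) = 3.50000.
Running total after k=1: 6171.00.
Correction k=2: B_{4}/4! · (f^{(3)}(26) − f^{(3)}(5)) = −1/720 · (0.00000 − 0.00000) = 0.00000.

S_2 ≈ 6171.00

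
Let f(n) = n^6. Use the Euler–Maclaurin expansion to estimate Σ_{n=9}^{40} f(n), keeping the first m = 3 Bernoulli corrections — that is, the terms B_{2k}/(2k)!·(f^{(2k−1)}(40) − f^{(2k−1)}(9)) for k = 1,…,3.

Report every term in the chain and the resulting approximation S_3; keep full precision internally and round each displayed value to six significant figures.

The integral term ∫_9^40 x^6 dx = 2.34050e+10.
Endpoint term: (f(9) + f(40))/2 = (531441 + 4.09600e+09)/2 = 2.04827e+09.
So far: 2.54533e+10.
Order-1 term: 1/12 · (6.14400e+08 − 354294) = 5.11705e+07.
Partial sum through k=1: 2.55045e+10.
Order-2 term: −1/720 · (7.68000e+06 − 87480.0) = -10545.2.
Partial sum through k=2: 2.55045e+10.
Order-3 term: 1/30240 · (28800.0 − 6480.00) = 0.738095.

S_3 ≈ 2.55045e+10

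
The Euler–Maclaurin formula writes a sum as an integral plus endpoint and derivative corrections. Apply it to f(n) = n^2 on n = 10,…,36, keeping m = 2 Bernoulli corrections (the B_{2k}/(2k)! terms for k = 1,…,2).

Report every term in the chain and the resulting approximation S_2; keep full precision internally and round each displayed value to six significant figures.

∫_10^36 x^2 dx evaluates to 15218.7.
Boundary: ½(f(10) + f(36)) = ½(100.000 + 1296.00) = 698.000.
Running total after boundary: 15916.7.
Correction k=1: B_{2}/2! · (f^{(1)}(36) − f^{(1)}(10)) = 1/12 · (72.0000 − 20.0000) = 4.33333.
Running total after k=1: 15921.0.
Correction k=2: B_{4}/4! · (f^{(3)}(36) − f^{(3)}(10)) = −1/720 · (0.00000 − 0.00000) = 0.00000.

S_2 ≈ 15921.0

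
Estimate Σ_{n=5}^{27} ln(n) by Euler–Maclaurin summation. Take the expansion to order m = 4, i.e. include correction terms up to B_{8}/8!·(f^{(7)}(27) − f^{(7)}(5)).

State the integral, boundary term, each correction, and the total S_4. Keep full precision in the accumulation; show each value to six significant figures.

Integral: ∫_5^27 ln(x) dx = 58.9404.
Endpoint term: (f(5) + f(27))/2 = (1.60944 + 3.29584)/2 = 2.45264.
So far: 61.3930.
Order-1 term: 1/12 · (0.0370370 − 0.200000) = -0.0135802.
Running total after k=1: 61.3795.
Order-2 term: −1/720 · (0.000101611 − 0.0160000) = 2.20811e-05.
Running total after k=2: 61.3795.
Order-3 term: 1/30240 · (1.67260e-06 − 0.00768000) = -2.53913e-07.
Running total after k=3: 61.3795.
Order-4 term: −1/1209600 · (6.88313e-08 − 0.00921600) = 7.61899e-09.

S_4 ≈ 61.3795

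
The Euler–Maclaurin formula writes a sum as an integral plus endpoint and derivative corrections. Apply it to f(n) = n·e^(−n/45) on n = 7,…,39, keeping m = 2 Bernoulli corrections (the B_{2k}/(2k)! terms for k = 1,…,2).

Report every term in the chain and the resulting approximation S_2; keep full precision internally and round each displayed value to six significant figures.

∫_7^39 x·e^(−x/45) dx evaluates to 413.974.
Endpoint term: (f(7) + f(39))/2 = (5.99158 + 16.3937)/2 = 11.1926.
So far: 425.167.
Correction k=1: B_{2}/2! · (f^{(1)}(39) − f^{(1)}(7)) = 1/12 · (0.0560467 − 0.722793) = -0.0555622.
Running total after k=1: 425.111.
Correction k=2: B_{4}/4! · (f^{(3)}(39) − f^{(3)}(7)) = −1/720 · (0.000442838 − 0.00120231) = 1.05482e-06.

S_2 ≈ 425.111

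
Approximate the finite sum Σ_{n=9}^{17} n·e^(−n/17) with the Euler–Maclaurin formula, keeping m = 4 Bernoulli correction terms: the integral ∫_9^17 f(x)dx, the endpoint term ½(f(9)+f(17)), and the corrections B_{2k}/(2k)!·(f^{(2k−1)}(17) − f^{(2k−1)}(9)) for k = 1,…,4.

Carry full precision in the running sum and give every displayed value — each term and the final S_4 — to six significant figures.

S_4 ≈ 53.4363

Integral: ∫_9^17 x·e^(−x/17) dx = 47.6822.
Boundary: ½(f(9) + f(17)) = ½(5.30056 + 6.25395) = 5.77726.
Integral + boundary = 53.4594.
Correction k=1: B_{2}/2! · (f^{(1)}(17) − f^{(1)}(9)) = 1/12 · (0.00000 − 0.277154) = -0.0230961.
Partial sum through k=1: 53.4363.
Correction k=2: B_{4}/4! · (f^{(3)}(17) − f^{(3)}(9)) = −1/720 · (0.00254588 − 0.00503480) = 3.45683e-06.
Partial sum through k=2: 53.4363.
Correction k=3: B_{6}/6! · (f^{(5)}(17) − f^{(5)}(9)) = 1/30240 · (1.76185e-05 − 3.15245e-05) = -4.59854e-10.
Partial sum through k=3: 53.4363.
Correction k=4: B_{8}/8! · (f^{(7)}(17) − f^{(7)}(9)) = −1/1209600 · (9.14457e-08 − 1.57881e-07) = 5.49233e-14.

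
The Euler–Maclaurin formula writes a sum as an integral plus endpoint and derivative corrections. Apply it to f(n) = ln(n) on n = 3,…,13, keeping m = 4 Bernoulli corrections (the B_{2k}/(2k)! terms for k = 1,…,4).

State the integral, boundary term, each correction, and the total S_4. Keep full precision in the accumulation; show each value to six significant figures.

S_4 ≈ 21.8590

Integral: ∫_3^13 ln(x) dx = 20.0485.
Boundary: ½(f(3) + f(13)) = ½(1.09861 + 2.56495) = 1.83178.
So far: 21.8803.
Order-1 term: 1/12 · (0.0769231 − 0.333333) = -0.0213675.
After k=1: 21.8589.
Order-2 term: −1/720 · (0.000910332 − 0.0740741) = 0.000101616.
After k=2: 21.8590.
Order-3 term: 1/30240 · (6.46390e-05 − 0.0987654) = -3.26392e-06.
After k=3: 21.8590.
Order-4 term: −1/1209600 · (1.14744e-05 − 0.329218) = 2.72162e-07.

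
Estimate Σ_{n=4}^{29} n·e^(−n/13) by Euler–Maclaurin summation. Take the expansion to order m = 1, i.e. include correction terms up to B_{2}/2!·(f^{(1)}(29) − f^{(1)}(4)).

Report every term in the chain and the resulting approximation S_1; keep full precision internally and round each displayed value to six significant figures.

Integral: ∫_4^29 x·e^(−x/13) dx = 103.801.
Endpoint term: (f(4) + f(29))/2 = (2.94057 + 3.11593)/2 = 3.02825.
So far: 106.829.
Order-1 term: 1/12 · (-0.132241 − 0.508944) = -0.0534321.

S_1 ≈ 106.776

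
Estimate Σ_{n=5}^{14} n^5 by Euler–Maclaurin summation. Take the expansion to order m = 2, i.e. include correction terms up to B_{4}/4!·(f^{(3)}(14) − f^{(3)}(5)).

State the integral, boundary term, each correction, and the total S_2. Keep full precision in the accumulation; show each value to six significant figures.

∫_5^14 x^5 dx evaluates to 1.25232e+06.
½[f(5) + f(14)] = ½[3125.00 + 537824] = 270474.
Running total after boundary: 1.52279e+06.
k=1: B_{2}/(2)! × [f^{(1)}(14) − f^{(1)}(5)] = 1/12 × (192080 − 3125.00) = 15746.2.
Running total after k=1: 1.53854e+06.
k=2: B_{4}/(4)! × [f^{(3)}(14) − f^{(3)}(5)] = −1/720 × (11760.0 − 1500.00) = -14.2500.

S_2 ≈ 1.53852e+06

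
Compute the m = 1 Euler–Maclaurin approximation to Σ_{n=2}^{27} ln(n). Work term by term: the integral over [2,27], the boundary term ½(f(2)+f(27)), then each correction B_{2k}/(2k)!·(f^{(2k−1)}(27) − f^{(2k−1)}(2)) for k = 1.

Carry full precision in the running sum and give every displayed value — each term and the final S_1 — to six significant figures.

The integral term ∫_2^27 ln(x) dx = 62.6013.
Endpoint term: (f(2) + f(27))/2 = (0.693147 + 3.29584)/2 = 1.99449.
Integral + boundary = 64.5958.
Correction k=1: B_{2}/2! · (f^{(1)}(27) − f^{(1)}(2)) = 1/12 · (0.0370370 − 0.500000) = -0.0385802.

S_1 ≈ 64.5572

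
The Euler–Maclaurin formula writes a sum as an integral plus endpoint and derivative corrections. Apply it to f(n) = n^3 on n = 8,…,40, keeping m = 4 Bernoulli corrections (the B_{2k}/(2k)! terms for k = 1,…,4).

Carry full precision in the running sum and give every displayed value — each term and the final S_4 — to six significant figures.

S_4 ≈ 671616

The integral term ∫_8^40 x^3 dx = 638976.
Endpoint term: (f(8) + f(40))/2 = (512.000 + 64000.0)/2 = 32256.0.
Running total after boundary: 671232.
Order-1 term: 1/12 · (4800.00 − 192.000) = 384.000.
Partial sum through k=1: 671616.
Order-2 term: −1/720 · (6.00000 − 6.00000) = 0.00000.
Partial sum through k=2: 671616.
Order-3 term: 1/30240 · (0.00000 − 0.00000) = 0.00000.
Partial sum through k=3: 671616.
Order-4 term: −1/1209600 · (0.00000 − 0.00000) = 0.00000.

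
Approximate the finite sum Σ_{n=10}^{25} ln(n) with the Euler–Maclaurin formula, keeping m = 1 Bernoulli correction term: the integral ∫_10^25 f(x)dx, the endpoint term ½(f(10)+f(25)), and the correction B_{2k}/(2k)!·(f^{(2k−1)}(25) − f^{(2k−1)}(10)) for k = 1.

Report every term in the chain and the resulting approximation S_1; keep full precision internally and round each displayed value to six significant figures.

Integral: ∫_10^25 ln(x) dx = 42.4460.
Boundary: ½(f(10) + f(25)) = ½(2.30259 + 3.21888) = 2.76073.
Integral + boundary = 45.2068.
Correction k=1: B_{2}/2! · (f^{(1)}(25) − f^{(1)}(10)) = 1/12 · (0.0400000 − 0.100000) = -0.00500000.

S_1 ≈ 45.2018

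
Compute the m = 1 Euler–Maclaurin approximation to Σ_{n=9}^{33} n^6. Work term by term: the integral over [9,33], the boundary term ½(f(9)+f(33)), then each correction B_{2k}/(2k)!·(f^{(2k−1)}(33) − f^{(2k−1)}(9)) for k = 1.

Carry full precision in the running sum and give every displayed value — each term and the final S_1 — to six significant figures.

S_1 ≈ 6.75320e+09

∫_9^33 x^6 dx evaluates to 6.08767e+09.
Endpoint term: (f(9) + f(33))/2 = (531441 + 1.29147e+09)/2 = 6.46000e+08.
So far: 6.73367e+09.
Order-1 term: 1/12 · (2.34812e+08 − 354294) = 1.95382e+07.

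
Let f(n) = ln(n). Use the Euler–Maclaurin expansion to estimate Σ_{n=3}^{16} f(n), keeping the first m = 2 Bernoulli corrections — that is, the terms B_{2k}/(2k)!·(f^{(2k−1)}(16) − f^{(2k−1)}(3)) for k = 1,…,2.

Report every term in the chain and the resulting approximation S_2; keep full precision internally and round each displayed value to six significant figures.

S_2 ≈ 29.9787

Integral: ∫_3^16 ln(x) dx = 28.0656.
½[f(3) + f(16)] = ½[1.09861 + 2.77259] = 1.93560.
So far: 30.0012.
k=1: B_{2}/(2)! × [f^{(1)}(16) − f^{(1)}(3)] = 1/12 × (0.0625000 − 0.333333) = -0.0225694.
Running total after k=1: 29.9786.
k=2: B_{4}/(4)! × [f^{(3)}(16) − f^{(3)}(3)] = −1/720 × (0.000488281 − 0.0740741) = 0.000102202.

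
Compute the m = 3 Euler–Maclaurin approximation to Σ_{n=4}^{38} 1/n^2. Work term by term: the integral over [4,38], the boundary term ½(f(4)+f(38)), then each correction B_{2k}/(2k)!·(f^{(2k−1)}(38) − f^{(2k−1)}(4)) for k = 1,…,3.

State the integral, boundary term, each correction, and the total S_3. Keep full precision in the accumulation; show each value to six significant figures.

Integral: ∫_4^38 1/x^2 dx = 0.223684.
Endpoint term: (f(4) + f(38))/2 = (0.0625000 + 0.000692521)/2 = 0.0315963.
Integral + boundary = 0.255280.
k=1: B_{2}/(2)! × [f^{(1)}(38) − f^{(1)}(4)] = 1/12 × (-3.64485e-05 − (-0.0312500)) = 0.00260113.
Running total after k=1: 0.257882.
k=2: B_{4}/(4)! × [f^{(3)}(38) − f^{(3)}(4)] = −1/720 × (-3.02896e-07 − (-0.0234375)) = -3.25517e-05.
Running total after k=2: 0.257849.
k=3: B_{6}/(6)! × [f^{(5)}(38) − f^{(5)}(4)] = 1/30240 × (-6.29285e-09 − (-0.0439453)) = 1.45322e-06.

S_3 ≈ 0.257851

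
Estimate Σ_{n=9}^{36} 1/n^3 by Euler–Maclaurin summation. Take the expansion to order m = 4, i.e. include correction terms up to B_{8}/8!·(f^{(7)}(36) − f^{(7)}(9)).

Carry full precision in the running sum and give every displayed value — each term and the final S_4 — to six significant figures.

S_4 ≈ 0.00652143

∫_9^36 1/x^3 dx evaluates to 0.00578704.
Endpoint term: (f(9) + f(36))/2 = (0.00137174 + 2.14335e-05)/2 = 0.000696588.
Integral + boundary = 0.00648362.
Order-1 term: 1/12 · (-1.78612e-06 − (-0.000457247)) = 3.79551e-05.
Partial sum through k=1: 0.00652158.
Order-2 term: −1/720 · (-2.75636e-08 − (-0.000112901)) = -1.56768e-07.
Partial sum through k=2: 0.00652142.
Order-3 term: 1/30240 · (-8.93265e-10 − (-5.85410e-05)) = 1.93585e-09.
Partial sum through k=3: 0.00652143.
Order-4 term: −1/1209600 · (-4.96259e-11 − (-5.20365e-05)) = -4.30195e-11.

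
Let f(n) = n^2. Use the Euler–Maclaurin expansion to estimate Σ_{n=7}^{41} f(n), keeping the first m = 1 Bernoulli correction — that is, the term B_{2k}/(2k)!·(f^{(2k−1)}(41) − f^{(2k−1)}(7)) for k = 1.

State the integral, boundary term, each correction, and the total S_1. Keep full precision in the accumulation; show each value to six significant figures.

The integral term ∫_7^41 x^2 dx = 22859.3.
Boundary: ½(f(7) + f(41)) = ½(49.0000 + 1681.00) = 865.000.
So far: 23724.3.
Correction k=1: B_{2}/2! · (f^{(1)}(41) − f^{(1)}(7)) = 1/12 · (82.0000 − 14.0000) = 5.66667.

S_1 ≈ 23730.0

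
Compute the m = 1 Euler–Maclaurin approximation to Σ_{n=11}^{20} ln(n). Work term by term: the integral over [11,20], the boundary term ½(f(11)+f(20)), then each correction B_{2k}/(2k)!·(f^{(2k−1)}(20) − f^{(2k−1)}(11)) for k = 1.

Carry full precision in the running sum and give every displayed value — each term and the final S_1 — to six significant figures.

The integral term ∫_11^20 ln(x) dx = 24.5378.
Endpoint term: (f(11) + f(20))/2 = (2.39790 + 2.99573)/2 = 2.69681.
Running total after boundary: 27.2346.
k=1: B_{2}/(2)! × [f^{(1)}(20) − f^{(1)}(11)] = 1/12 × (0.0500000 − 0.0909091) = -0.00340909.

S_1 ≈ 27.2312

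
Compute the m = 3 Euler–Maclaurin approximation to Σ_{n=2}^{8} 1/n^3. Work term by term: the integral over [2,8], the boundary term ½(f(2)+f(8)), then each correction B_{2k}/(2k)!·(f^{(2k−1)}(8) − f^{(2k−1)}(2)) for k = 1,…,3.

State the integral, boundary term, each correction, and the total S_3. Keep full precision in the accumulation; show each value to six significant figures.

∫_2^8 1/x^3 dx evaluates to 0.117188.
Boundary: ½(f(2) + f(8)) = ½(0.125000 + 0.00195312) = 0.0634766.
So far: 0.180664.
k=1: B_{2}/(2)! × [f^{(1)}(8) − f^{(1)}(2)] = 1/12 × (-0.000732422 − (-0.187500)) = 0.0155640.
Running total after k=1: 0.196228.
k=2: B_{4}/(4)! × [f^{(3)}(8) − f^{(3)}(2)] = −1/720 × (-0.000228882 − (-0.937500)) = -0.00130177.
Running total after k=2: 0.194926.
k=3: B_{6}/(6)! × [f^{(5)}(8) − f^{(5)}(2)] = 1/30240 × (-0.000150204 − (-9.84375)) = 0.000325516.

S_3 ≈ 0.195252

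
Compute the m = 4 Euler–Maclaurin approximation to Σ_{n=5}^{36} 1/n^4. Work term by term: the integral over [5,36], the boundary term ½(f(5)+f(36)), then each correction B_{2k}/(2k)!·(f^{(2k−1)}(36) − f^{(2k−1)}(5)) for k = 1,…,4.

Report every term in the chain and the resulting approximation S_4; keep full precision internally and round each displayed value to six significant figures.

Integral: ∫_5^36 1/x^4 dx = 0.00265952.
Endpoint term: (f(5) + f(36))/2 = (0.00160000 + 5.95374e-07)/2 = 0.000800298.
Integral + boundary = 0.00345982.
Order-1 term: 1/12 · (-6.61527e-08 − (-0.00128000)) = 0.000106661.
Running total after k=1: 0.00356648.
Order-2 term: −1/720 · (-1.53131e-09 − (-0.00153600)) = -2.13333e-06.
Running total after k=2: 0.00356435.
Order-3 term: 1/30240 · (-6.61678e-11 − (-0.00344064)) = 1.13778e-07.
Running total after k=3: 0.00356446.
Order-4 term: −1/1209600 · (-4.59499e-12 − (-0.0123863)) = -1.02400e-08.

S_4 ≈ 0.00356445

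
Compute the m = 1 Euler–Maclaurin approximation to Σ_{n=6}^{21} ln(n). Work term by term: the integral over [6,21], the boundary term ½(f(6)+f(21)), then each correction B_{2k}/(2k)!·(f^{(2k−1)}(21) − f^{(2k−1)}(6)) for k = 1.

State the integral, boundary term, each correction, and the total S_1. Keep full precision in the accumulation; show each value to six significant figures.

The integral term ∫_6^21 ln(x) dx = 38.1844.
Boundary: ½(f(6) + f(21)) = ½(1.79176 + 3.04452) = 2.41814.
Running total after boundary: 40.6026.
k=1: B_{2}/(2)! × [f^{(1)}(21) − f^{(1)}(6)] = 1/12 × (0.0476190 − 0.166667) = -0.00992063.

S_1 ≈ 40.5926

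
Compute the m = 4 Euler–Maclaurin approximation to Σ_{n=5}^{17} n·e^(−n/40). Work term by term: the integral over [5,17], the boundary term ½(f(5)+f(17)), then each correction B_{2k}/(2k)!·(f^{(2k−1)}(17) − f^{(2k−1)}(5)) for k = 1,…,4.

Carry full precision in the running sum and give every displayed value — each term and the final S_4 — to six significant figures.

The integral term ∫_5^17 x·e^(−x/40) dx = 97.8993.
½[f(5) + f(17)] = ½[4.41248 + 11.1141] = 7.76329.
So far: 105.663.
Order-1 term: 1/12 · (0.375918 − 0.772185) = -0.0330223.
After k=1: 105.630.
Order-2 term: −1/720 · (0.00105216 − 0.00158574) = 7.41078e-07.
After k=2: 105.630.
Order-3 term: 1/30240 · (1.16836e-06 − 1.68054e-06) = -1.69371e-11.
After k=3: 105.630.
Order-4 term: −1/1209600 · (1.04945e-09 − 1.48124e-09) = 3.56973e-16.

S_4 ≈ 105.630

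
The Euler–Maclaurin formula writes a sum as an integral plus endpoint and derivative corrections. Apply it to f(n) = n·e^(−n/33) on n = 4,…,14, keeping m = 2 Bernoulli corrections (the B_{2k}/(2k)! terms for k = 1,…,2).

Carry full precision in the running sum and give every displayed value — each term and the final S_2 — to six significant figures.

S_2 ≈ 73.1707

Integral: ∫_4^14 x·e^(−x/33) dx = 66.8526.
½[f(4) + f(14)] = ½[3.54338 + 9.15971] = 6.35155.
So far: 73.2041.
k=1: B_{2}/(2)! × [f^{(1)}(14) − f^{(1)}(4)] = 1/12 × (0.376698 − 0.778471) = -0.0334810.
After k=1: 73.1707.
k=2: B_{4}/(4)! × [f^{(3)}(14) − f^{(3)}(4)] = −1/720 × (0.00154750 − 0.00234175) = 1.10312e-06.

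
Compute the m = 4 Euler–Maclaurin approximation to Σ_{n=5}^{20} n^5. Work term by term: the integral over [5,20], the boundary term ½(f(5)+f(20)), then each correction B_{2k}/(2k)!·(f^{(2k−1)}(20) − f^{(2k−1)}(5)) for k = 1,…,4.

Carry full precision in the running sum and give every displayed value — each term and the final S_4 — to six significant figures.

The integral term ∫_5^20 x^5 dx = 1.06641e+07.
½[f(5) + f(20)] = ½[3125.00 + 3.20000e+06] = 1.60156e+06.
So far: 1.22656e+07.
k=1: B_{2}/(2)! × [f^{(1)}(20) − f^{(1)}(5)] = 1/12 × (800000 − 3125.00) = 66406.2.
After k=1: 1.23320e+07.
k=2: B_{4}/(4)! × [f^{(3)}(20) − f^{(3)}(5)] = −1/720 × (24000.0 − 1500.00) = -31.2500.
After k=2: 1.23320e+07.
k=3: B_{6}/(6)! × [f^{(5)}(20) − f^{(5)}(5)] = 1/30240 × (120.000 − 120.000) = 0.00000.
After k=3: 1.23320e+07.
k=4: B_{8}/(8)! × [f^{(7)}(20) − f^{(7)}(5)] = −1/1209600 × (0.00000 − 0.00000) = 0.00000.

S_4 ≈ 1.23320e+07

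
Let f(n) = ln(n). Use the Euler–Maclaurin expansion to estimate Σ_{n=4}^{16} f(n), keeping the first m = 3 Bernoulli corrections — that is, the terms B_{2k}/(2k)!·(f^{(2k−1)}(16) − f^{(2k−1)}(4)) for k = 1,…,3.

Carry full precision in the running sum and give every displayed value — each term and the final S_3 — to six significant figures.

The integral term ∫_4^16 ln(x) dx = 26.8162.
½[f(4) + f(16)] = ½[1.38629 + 2.77259] = 2.07944.
So far: 28.8957.
Order-1 term: 1/12 · (0.0625000 − 0.250000) = -0.0156250.
Partial sum through k=1: 28.8801.
Order-2 term: −1/720 · (0.000488281 − 0.0312500) = 4.27246e-05.
Partial sum through k=2: 28.8801.
Order-3 term: 1/30240 · (2.28882e-05 − 0.0234375) = -7.74293e-07.

S_3 ≈ 28.8801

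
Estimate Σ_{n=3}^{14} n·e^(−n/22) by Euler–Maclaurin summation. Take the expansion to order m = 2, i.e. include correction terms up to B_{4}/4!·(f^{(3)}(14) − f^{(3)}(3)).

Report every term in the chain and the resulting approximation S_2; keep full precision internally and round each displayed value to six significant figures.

∫_3^14 x·e^(−x/22) dx evaluates to 60.7519.
Boundary: ½(f(3) + f(14)) = ½(2.61758 + 7.40899) = 5.01328.
Integral + boundary = 65.7652.
Correction k=1: B_{2}/2! · (f^{(1)}(14) − f^{(1)}(3)) = 1/12 · (0.192441 − 0.753545) = -0.0467586.
Partial sum through k=1: 65.7185.
Correction k=2: B_{4}/4! · (f^{(3)}(14) − f^{(3)}(3)) = −1/720 · (0.00258444 − 0.00516239) = 3.58048e-06.

S_2 ≈ 65.7185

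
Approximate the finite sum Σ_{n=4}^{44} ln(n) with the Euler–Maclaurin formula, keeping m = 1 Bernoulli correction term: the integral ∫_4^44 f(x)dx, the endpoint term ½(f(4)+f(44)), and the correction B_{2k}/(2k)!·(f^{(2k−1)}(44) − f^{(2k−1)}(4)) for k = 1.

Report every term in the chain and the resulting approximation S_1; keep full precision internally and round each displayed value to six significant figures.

S_1 ≈ 123.525

The integral term ∫_4^44 ln(x) dx = 120.959.
Boundary: ½(f(4) + f(44)) = ½(1.38629 + 3.78419) = 2.58524.
Running total after boundary: 123.544.
Order-1 term: 1/12 · (0.0227273 − 0.250000) = -0.0189394.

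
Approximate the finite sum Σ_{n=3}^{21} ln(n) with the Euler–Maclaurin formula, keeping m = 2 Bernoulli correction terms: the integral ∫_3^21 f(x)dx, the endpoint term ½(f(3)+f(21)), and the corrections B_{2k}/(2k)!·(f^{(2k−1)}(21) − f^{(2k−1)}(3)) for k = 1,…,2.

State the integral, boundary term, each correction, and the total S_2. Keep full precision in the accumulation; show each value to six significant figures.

Integral: ∫_3^21 ln(x) dx = 42.6391.
½[f(3) + f(21)] = ½[1.09861 + 3.04452] = 2.07157.
So far: 44.7107.
Correction k=1: B_{2}/2! · (f^{(1)}(21) − f^{(1)}(3)) = 1/12 · (0.0476190 − 0.333333) = -0.0238095.
Partial sum through k=1: 44.6869.
Correction k=2: B_{4}/4! · (f^{(3)}(21) − f^{(3)}(3)) = −1/720 · (0.000215959 − 0.0740741) = 0.000102581.

S_2 ≈ 44.6870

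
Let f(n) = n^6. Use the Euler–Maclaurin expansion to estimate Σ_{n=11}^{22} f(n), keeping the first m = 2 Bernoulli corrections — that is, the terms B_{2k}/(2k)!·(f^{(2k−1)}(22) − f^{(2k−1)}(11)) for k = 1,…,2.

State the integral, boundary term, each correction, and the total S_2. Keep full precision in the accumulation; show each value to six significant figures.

S_2 ≈ 4.13623e+08

∫_11^22 x^6 dx evaluates to 3.53553e+08.
Boundary: ½(f(11) + f(22)) = ½(1.77156e+06 + 1.13380e+08) = 5.75757e+07.
So far: 4.11129e+08.
Correction k=1: B_{2}/2! · (f^{(1)}(22) − f^{(1)}(11)) = 1/12 · (3.09218e+07 − 966306) = 2.49629e+06.
Running total after k=1: 4.13625e+08.
Correction k=2: B_{4}/4! · (f^{(3)}(22) − f^{(3)}(11)) = −1/720 · (1.27776e+06 − 159720) = -1552.83.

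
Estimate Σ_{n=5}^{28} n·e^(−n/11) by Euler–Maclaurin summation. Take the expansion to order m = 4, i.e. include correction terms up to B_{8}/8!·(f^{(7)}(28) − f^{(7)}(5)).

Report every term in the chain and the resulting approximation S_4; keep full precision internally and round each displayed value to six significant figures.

The integral term ∫_5^28 x·e^(−x/11) dx = 78.0640.
Boundary: ½(f(5) + f(28)) = ½(3.17368 + 2.19625) = 2.68496.
So far: 80.7489.
k=1: B_{2}/(2)! × [f^{(1)}(28) − f^{(1)}(5)] = 1/12 × (-0.121221 − 0.346220) = -0.0389534.
After k=1: 80.7100.
k=2: B_{4}/(4)! × [f^{(3)}(28) − f^{(3)}(5)] = −1/720 × (0.000294656 − 0.0133528) = 1.81364e-05.
After k=2: 80.7100.
k=3: B_{6}/(6)! × [f^{(5)}(28) − f^{(5)}(5)] = 1/30240 × (1.31499e-05 − 0.000197061) = -6.08170e-09.
After k=3: 80.7100.
k=4: B_{8}/(8)! × [f^{(7)}(28) − f^{(7)}(5)] = −1/1209600 × (1.97229e-07 − 2.34519e-06) = 1.77576e-12.

S_4 ≈ 80.7100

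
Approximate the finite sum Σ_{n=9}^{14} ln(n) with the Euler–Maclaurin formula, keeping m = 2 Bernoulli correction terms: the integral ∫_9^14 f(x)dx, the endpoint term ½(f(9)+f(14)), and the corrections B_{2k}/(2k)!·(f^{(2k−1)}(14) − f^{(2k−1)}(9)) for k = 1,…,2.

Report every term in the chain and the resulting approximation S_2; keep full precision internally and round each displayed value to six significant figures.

Integral: ∫_9^14 ln(x) dx = 12.1718.
Boundary: ½(f(9) + f(14)) = ½(2.19722 + 2.63906) = 2.41814.
So far: 14.5899.
k=1: B_{2}/(2)! × [f^{(1)}(14) − f^{(1)}(9)] = 1/12 × (0.0714286 − 0.111111) = -0.00330688.
Running total after k=1: 14.5866.
k=2: B_{4}/(4)! × [f^{(3)}(14) − f^{(3)}(9)] = −1/720 × (0.000728863 − 0.00274348) = 2.79809e-06.

S_2 ≈ 14.5866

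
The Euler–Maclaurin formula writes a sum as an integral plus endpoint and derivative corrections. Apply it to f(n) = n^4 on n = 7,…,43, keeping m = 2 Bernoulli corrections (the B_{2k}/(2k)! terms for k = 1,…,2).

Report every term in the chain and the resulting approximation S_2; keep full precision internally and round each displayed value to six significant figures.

The integral term ∫_7^43 x^4 dx = 2.93983e+07.
Boundary: ½(f(7) + f(43)) = ½(2401.00 + 3.41880e+06) = 1.71060e+06.
Running total after boundary: 3.11089e+07.
Order-1 term: 1/12 · (318028 − 1372.00) = 26388.0.
After k=1: 3.11353e+07.
Order-2 term: −1/720 · (1032.00 − 168.000) = -1.20000.

S_2 ≈ 3.11353e+07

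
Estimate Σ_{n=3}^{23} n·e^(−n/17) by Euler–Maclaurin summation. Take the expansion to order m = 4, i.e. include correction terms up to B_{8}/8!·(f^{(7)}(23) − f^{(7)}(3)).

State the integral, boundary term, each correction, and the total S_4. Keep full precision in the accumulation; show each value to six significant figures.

S_4 ≈ 113.395

The integral term ∫_3^23 x·e^(−x/17) dx = 109.230.
½[f(3) + f(23)] = ½[2.51467 + 5.94501] = 4.22984.
Integral + boundary = 113.460.
Correction k=1: B_{2}/2! · (f^{(1)}(23) − f^{(1)}(3)) = 1/12 · (-0.0912279 − 0.690302) = -0.0651275.
Running total after k=1: 113.395.
Correction k=2: B_{4}/4! · (f^{(3)}(23) − f^{(3)}(3)) = −1/720 · (0.00147311 − 0.00818944) = 9.32823e-06.
Running total after k=2: 113.395.
Correction k=3: B_{6}/6! · (f^{(5)}(23) − f^{(5)}(3)) = 1/30240 · (1.12868e-05 − 4.84093e-05) = -1.22760e-09.
Running total after k=3: 113.395.
Correction k=4: B_{8}/8! · (f^{(7)}(23) − f^{(7)}(3)) = −1/1209600 · (6.04719e-08 − 2.36960e-07) = 1.45906e-13.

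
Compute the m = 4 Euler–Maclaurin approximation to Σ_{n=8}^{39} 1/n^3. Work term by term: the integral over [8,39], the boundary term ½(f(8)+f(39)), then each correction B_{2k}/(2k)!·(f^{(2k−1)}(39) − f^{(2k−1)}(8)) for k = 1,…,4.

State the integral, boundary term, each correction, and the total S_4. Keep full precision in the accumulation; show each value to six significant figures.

∫_8^39 1/x^3 dx evaluates to 0.00748377.
Boundary: ½(f(8) + f(39)) = ½(0.00195312 + 1.68580e-05) = 0.000984992.
So far: 0.00846876.
k=1: B_{2}/(2)! × [f^{(1)}(39) − f^{(1)}(8)] = 1/12 × (-1.29677e-06 − (-0.000732422)) = 6.09271e-05.
Running total after k=1: 0.00852969.
k=2: B_{4}/(4)! × [f^{(3)}(39) − f^{(3)}(8)] = −1/720 × (-1.70515e-08 − (-0.000228882)) = -3.17868e-07.
Running total after k=2: 0.00852937.
k=3: B_{6}/(6)! × [f^{(5)}(39) − f^{(5)}(8)] = 1/30240 × (-4.70851e-10 − (-0.000150204)) = 4.96704e-09.
Running total after k=3: 0.00852937.
k=4: B_{8}/(8)! × [f^{(7)}(39) − f^{(7)}(8)] = −1/1209600 × (-2.22888e-11 − (-0.000168979)) = -1.39698e-10.

S_4 ≈ 0.00852937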